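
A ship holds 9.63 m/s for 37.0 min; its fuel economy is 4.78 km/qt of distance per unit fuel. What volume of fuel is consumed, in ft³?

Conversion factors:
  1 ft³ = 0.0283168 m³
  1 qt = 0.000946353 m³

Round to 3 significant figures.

0.149 ft³

37.0 min → 2220 s
d = v × t = 9.63 × 2220 = 21378.6 m
4.78 km/qt → 5.05097×10⁶ m/m³
V = d / (distance per unit fuel) = 21378.6 / 5.05097×10⁶ = 0.00423257 m³
In ft³: 0.00423257 / 0.0283168 = 0.149472 ft³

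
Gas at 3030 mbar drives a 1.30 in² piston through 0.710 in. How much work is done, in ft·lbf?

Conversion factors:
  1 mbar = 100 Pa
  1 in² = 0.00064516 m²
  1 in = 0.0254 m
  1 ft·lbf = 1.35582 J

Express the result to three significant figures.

3.38 ft·lbf

3030 mbar → 303000 Pa
1.30 in² → 8.38708×10⁻⁴ m²
F = P × A = 303000 × 8.38708×10⁻⁴ = 254.129 N
0.710 in → 0.018034 m
W = F × d = 254.129 × 0.018034 = 4.58296 J
In ft·lbf: 4.58296 / 1.35582 = 3.38021 ft·lbf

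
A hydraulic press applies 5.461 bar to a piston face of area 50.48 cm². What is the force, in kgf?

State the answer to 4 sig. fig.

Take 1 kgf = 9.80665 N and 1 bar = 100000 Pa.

281.1 kgf

5.461 bar × 100000 = 546100 Pa
50.48 cm² × 0.0001 = 0.005048 m²
F = P × A = 546100 Pa × 0.005048 m² = 2756.71 N
2756.71 N ÷ (9.80665 N/kgf) = 281.106 kgf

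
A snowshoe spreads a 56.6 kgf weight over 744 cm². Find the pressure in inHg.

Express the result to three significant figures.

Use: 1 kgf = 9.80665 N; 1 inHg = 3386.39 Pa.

2.20 inHg

56.6 kgf × 9.80665 → 555.056 N
744 cm² × 0.0001 → 0.0744 m²
P = F / A = 555.056 N / 0.0744 m² = 7460.43 Pa
7460.43 Pa ÷ (3386.39 Pa/inHg) = 2.20306 inHg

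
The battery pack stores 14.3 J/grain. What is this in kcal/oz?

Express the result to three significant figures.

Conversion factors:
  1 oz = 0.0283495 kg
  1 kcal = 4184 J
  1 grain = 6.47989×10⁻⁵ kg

1.50 kcal/oz

14.3 J/grain ÷ 6.47989×10⁻⁵ kg/grain = 220683 J/kg
220683 J/kg ÷ 4184 J/kcal × 0.0283495 kg/oz = 1.49528 kcal/oz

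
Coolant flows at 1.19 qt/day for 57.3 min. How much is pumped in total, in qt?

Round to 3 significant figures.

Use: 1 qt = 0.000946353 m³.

0.0474 qt

1.19 qt/day → 1.30343×10⁻⁸ m³/s
57.3 min → 3438 s
V = Q × t = 1.30343×10⁻⁸ × 3438 = 4.48119×10⁻⁵ m³
In qt: 4.48119×10⁻⁵ / 0.000946353 = 0.0473522 qt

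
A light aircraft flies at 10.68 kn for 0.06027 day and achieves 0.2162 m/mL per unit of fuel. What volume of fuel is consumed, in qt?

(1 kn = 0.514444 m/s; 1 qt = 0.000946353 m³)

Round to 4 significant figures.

139.8 qt

10.68 kn → 5.49426 m/s
0.06027 day → 5207.33 s
d = v × t = 5.49426 × 5207.33 = 28610.4 m
0.2162 m/mL → 216200 m/m³
V = d / (distance per unit fuel) = 28610.4 / 216200 = 0.132333 m³
In qt: 0.132333 / 0.000946353 = 139.835 qt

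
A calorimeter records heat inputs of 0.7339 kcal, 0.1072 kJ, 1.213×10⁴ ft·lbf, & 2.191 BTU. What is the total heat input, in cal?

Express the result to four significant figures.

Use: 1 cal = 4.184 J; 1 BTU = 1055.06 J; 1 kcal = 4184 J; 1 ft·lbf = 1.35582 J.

5243 cal

0.7339 kcal × 4184 → 3070.64 J
0.1072 kJ × 1000 → 107.2 J
1.213×10⁴ ft·lbf × 1.35582 → 16446.1 J
2.191 BTU × 1055.06 → 2311.64 J
Combined: 3070.64 + 107.2 + 16446.1 + 2311.64 = 21935.6 J
In cal: 21935.6 / 4.184 = 5242.73 cal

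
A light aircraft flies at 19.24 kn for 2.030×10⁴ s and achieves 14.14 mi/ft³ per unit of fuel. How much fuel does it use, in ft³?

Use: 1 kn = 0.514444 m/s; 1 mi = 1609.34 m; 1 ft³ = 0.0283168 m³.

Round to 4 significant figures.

19.24 kn → 9.8979 m/s
d = v × t = 9.8979 × 20300 = 200927 m
14.14 mi/ft³ → 803624 m/m³
V = d / (distance per unit fuel) = 200927 / 803624 = 0.250026 m³
In ft³: 0.250026 / 0.0283168 = 8.8296 ft³

8.830 ft³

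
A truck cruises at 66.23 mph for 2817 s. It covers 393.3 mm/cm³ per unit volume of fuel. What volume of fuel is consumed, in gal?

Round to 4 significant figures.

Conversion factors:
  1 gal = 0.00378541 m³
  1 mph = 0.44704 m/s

56.02 gal

66.23 mph → 29.6075 m/s
d = v × t = 29.6075 × 2817 = 83404.3 m
393.3 mm/cm³ → 393300 m/m³
V = d / (distance per unit fuel) = 83404.3 / 393300 = 0.212063 m³
In gal: 0.212063 / 0.00378541 = 56.0211 gal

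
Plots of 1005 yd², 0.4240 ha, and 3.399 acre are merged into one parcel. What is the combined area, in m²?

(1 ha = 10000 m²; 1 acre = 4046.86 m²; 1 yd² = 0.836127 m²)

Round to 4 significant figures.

1.884×10⁴ m²

1005 yd² × 0.836127 = 840.308 m²
0.4240 ha × 10000 = 4240 m²
3.399 acre × 4046.86 = 13755.3 m²
Combined: 840.308 + 4240 + 13755.3 = 18835.6 m²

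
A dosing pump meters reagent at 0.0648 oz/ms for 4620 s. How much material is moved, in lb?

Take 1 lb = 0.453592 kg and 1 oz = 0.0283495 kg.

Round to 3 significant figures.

0.0648 oz/ms → 1.83705 kg/s
m = ṁ × t = 1.83705 × 4620 = 8487.17 kg
In lb: 8487.17 / 0.453592 = 18711 lb

1.87×10⁴ lb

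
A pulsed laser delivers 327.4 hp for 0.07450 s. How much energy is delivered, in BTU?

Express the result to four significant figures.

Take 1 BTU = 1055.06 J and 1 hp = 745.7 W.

17.24 BTU

327.4 hp × 745.7 = 244142 W
E = P × t = 244142 W × 0.0745 s = 18188.6 J
18188.6 J ÷ (1055.06 J/BTU) = 17.2394 BTU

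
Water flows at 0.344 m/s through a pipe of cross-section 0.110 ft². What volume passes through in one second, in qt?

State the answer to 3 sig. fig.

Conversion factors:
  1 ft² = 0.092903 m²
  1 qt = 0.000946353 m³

0.110 ft² × 0.092903 = 0.0102193 m²
V = v × A × t = 0.344 m/s × 0.0102193 m² × 1 s = 0.00351544 m³
0.00351544 m³ ÷ (0.000946353 m³/qt) = 3.71472 qt

3.71 qt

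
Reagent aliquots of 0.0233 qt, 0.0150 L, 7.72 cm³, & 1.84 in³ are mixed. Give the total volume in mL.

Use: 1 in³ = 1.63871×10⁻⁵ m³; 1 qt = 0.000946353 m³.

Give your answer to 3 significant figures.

0.0233 qt × 0.000946353 = 2.205×10⁻⁵ m³
0.0150 L × 0.001 = 1.5×10⁻⁵ m³
7.72 cm³ × 10⁻⁶ = 7.72×10⁻⁶ m³
1.84 in³ × 1.63871×10⁻⁵ = 3.01523×10⁻⁵ m³
Total: 2.205×10⁻⁵ + 1.5×10⁻⁵ + 7.72×10⁻⁶ + 3.01523×10⁻⁵ = 7.49223×10⁻⁵ m³
In mL: 7.49223×10⁻⁵ / 10⁻⁶ = 74.9223 mL

74.9 mL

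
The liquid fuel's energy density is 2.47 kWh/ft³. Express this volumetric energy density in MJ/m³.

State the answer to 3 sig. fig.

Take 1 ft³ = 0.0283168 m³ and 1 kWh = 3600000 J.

314 MJ/m³

2.47 kWh/ft³ × 3600000 J/kWh ÷ 0.0283168 m³/ft³ = 3.14019×10⁸ J/m³
3.14019×10⁸ J/m³ ÷ 1000000 J/MJ = 314.019 MJ/m³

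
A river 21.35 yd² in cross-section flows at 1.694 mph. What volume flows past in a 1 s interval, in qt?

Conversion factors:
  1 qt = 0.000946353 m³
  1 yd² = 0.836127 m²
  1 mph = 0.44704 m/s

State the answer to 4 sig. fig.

1.694 mph × 0.44704 → 0.757286 m/s
21.35 yd² × 0.836127 → 17.8513 m²
V = v × A × t = 0.757286 m/s × 17.8513 m² × 1 s = 13.5185 m³
13.5185 m³ ÷ (0.000946353 m³/qt) = 14284.8 qt

1.428×10⁴ qt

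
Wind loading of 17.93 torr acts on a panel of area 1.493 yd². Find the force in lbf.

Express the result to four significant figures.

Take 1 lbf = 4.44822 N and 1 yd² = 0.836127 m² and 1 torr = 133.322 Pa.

670.9 lbf

17.93 torr × 133.322 → 2390.46 Pa
1.493 yd² × 0.836127 → 1.24834 m²
F = P × A = 2390.46 Pa × 1.24834 m² = 2984.11 N
2984.11 N ÷ (4.44822 N/lbf) = 670.855 lbf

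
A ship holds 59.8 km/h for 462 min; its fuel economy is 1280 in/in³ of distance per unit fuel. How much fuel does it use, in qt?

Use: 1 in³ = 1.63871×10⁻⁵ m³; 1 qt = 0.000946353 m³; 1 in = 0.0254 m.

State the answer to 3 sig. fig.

59.8 km/h → 16.6111 m/s
462 min → 27720 s
d = v × t = 16.6111 × 27720 = 460460 m
1280 in/in³ → 1.984×10⁶ m/m³
V = d / (distance per unit fuel) = 460460 / 1.984×10⁶ = 0.232087 m³
In qt: 0.232087 / 0.000946353 = 245.244 qt

245 qt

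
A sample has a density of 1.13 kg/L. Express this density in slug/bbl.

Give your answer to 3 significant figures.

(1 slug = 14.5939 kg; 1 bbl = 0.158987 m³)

1.13 kg/L ÷ 0.001 m³/L = 1130 kg/m³
1130 kg/m³ ÷ 14.5939 kg/slug × 0.158987 m³/bbl = 12.3103 slug/bbl

12.3 slug/bbl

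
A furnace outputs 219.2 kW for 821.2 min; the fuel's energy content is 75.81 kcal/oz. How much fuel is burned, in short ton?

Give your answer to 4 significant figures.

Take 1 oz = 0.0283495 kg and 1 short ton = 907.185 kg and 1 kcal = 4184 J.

1.064 short ton

219.2 kW → 219200 W
821.2 min → 49272 s
E = P × t = 219200 × 49272 = 1.08004×10¹⁰ J
75.81 kcal/oz → 1.11885×10⁷ J/kg
m = E / e_s = 1.08004×10¹⁰ / 1.11885×10⁷ = 965.313 kg
In short ton: 965.313 / 907.185 = 1.06408 short ton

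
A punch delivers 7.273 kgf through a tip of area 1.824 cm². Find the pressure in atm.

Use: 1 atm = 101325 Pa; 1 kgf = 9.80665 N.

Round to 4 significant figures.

7.273 kgf × 9.80665 = 71.3238 N
1.824 cm² × 0.0001 = 1.824×10⁻⁴ m²
P = F / A = 71.3238 N / 1.824×10⁻⁴ m² = 391030 Pa
391030 Pa ÷ (101325 Pa/atm) = 3.85917 atm

3.859 atm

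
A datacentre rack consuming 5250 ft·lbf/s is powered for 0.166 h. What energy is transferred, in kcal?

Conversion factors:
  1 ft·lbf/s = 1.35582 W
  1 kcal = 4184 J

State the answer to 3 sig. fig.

1020 kcal

5250 ft·lbf/s × 1.35582 = 7118.06 W
0.166 h × 3600 = 597.6 s
E = P × t = 7118.06 W × 597.6 s = 4.25375×10⁶ J
4.25375×10⁶ J ÷ (4184 J/kcal) = 1016.67 kcal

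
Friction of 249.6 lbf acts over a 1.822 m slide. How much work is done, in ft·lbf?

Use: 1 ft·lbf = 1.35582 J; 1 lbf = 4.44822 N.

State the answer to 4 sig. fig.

1492 ft·lbf

249.6 lbf × 4.44822 = 1110.28 N
W = F × d = 1110.28 N × 1.822 m = 2022.93 J
2022.93 J ÷ (1.35582 J/ft·lbf) = 1492.03 ft·lbf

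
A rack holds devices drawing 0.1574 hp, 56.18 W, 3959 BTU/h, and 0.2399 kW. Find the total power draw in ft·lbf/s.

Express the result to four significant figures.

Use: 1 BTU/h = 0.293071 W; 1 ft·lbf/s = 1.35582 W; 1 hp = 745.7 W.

0.1574 hp × 745.7 → 117.373 W
56.18 W (already W)
3959 BTU/h × 0.293071 → 1160.27 W
0.2399 kW × 1000 → 239.9 W
Total: 117.373 + 56.18 + 1160.27 + 239.9 = 1573.72 W
In ft·lbf/s: 1573.72 / 1.35582 = 1160.71 ft·lbf/s

1161 ft·lbf/s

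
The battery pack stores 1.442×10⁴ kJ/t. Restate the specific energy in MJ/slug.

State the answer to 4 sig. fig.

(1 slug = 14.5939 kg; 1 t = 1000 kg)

0.2104 MJ/slug

1.442×10⁴ kJ/t × 1000 J/kJ ÷ 1000 kg/t = 14420 J/kg
14420 J/kg ÷ 1000000 J/MJ × 14.5939 kg/slug = 0.210444 MJ/slug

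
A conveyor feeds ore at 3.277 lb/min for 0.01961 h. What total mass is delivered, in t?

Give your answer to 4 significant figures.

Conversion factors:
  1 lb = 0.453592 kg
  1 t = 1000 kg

3.277 lb/min → 0.0247737 kg/s
0.01961 h → 70.596 s
m = ṁ × t = 0.0247737 × 70.596 = 1.74892 kg
In t: 1.74892 / 1000 = 0.00174892 t

0.001749 t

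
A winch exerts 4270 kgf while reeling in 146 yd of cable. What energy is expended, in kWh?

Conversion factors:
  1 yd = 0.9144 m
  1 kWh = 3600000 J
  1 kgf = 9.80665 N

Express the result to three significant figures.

4270 kgf × 9.80665 → 41874.4 N
146 yd × 0.9144 → 133.502 m
W = F × d = 41874.4 N × 133.502 m = 5.59032×10⁶ J
5.59032×10⁶ J ÷ (3600000 J/kWh) = 1.55287 kWh

1.55 kWh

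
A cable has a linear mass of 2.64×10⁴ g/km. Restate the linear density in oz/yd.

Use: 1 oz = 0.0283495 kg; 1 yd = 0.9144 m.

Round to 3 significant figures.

2.64×10⁴ g/km × 0.001 kg/g ÷ 1000 m/km = 0.0264 kg/m
0.0264 kg/m ÷ 0.0283495 kg/oz × 0.9144 m/yd = 0.85152 oz/yd

0.852 oz/yd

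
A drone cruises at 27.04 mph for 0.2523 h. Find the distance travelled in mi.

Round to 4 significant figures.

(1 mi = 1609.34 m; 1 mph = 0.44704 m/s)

6.822 mi

27.04 mph × 0.44704 = 12.088 m/s
0.2523 h × 3600 = 908.28 s
d = v × t = 12.088 m/s × 908.28 s = 10979.3 m
10979.3 m ÷ (1609.34 m/mi) = 6.82224 mi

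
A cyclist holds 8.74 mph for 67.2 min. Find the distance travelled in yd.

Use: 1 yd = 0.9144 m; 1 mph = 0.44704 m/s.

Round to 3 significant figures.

8.74 mph × 0.44704 = 3.90713 m/s
67.2 min × 60 = 4032 s
d = v × t = 3.90713 m/s × 4032 s = 15753.5 m
15753.5 m ÷ (0.9144 m/yd) = 17228.2 yd

1.72×10⁴ yd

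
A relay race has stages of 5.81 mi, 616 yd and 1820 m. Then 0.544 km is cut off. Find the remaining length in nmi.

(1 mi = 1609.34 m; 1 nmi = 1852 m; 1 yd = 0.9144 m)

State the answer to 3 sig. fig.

6.04 nmi

5.81 mi × 1609.34 = 9350.27 m
616 yd × 0.9144 = 563.27 m
1820 m (already m)
0.544 km × 1000 = 544 m
Sum: 9350.27 + 563.27 + 1820 − 544 = 11189.5 m
In nmi: 11189.5 / 1852 = 6.04185 nmi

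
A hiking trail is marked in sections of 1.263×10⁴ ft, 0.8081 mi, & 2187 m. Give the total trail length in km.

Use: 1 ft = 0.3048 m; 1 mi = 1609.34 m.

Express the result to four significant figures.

7.337 km

1.263×10⁴ ft × 0.3048 → 3849.62 m
0.8081 mi × 1609.34 → 1300.51 m
2187 m (already m)
Sum: 3849.62 + 1300.51 + 2187 = 7337.13 m
In km: 7337.13 / 1000 = 7.33713 km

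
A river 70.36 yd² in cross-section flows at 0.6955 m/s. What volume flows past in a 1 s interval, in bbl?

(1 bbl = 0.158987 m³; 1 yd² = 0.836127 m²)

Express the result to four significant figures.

70.36 yd² × 0.836127 → 58.8299 m²
V = v × A × t = 0.6955 m/s × 58.8299 m² × 1 s = 40.9162 m³
40.9162 m³ ÷ (0.158987 m³/bbl) = 257.356 bbl

257.4 bbl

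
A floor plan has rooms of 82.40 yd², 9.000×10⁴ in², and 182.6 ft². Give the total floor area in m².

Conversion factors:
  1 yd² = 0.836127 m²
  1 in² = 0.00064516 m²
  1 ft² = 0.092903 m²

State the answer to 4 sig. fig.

82.40 yd² × 0.836127 = 68.8969 m²
9.000×10⁴ in² × 0.00064516 = 58.0644 m²
182.6 ft² × 0.092903 = 16.9641 m²
Sum: 68.8969 + 58.0644 + 16.9641 = 143.925 m²

143.9 m²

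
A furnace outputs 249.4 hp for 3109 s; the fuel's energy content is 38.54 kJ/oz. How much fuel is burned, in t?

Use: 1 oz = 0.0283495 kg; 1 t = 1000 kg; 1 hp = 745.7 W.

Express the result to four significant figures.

0.4253 t

249.4 hp → 185978 W
E = P × t = 185978 × 3109 = 5.78206×10⁸ J
38.54 kJ/oz → 1.35946×10⁶ J/kg
m = E / e_s = 5.78206×10⁸ / 1.35946×10⁶ = 425.32 kg
In t: 425.32 / 1000 = 0.42532 t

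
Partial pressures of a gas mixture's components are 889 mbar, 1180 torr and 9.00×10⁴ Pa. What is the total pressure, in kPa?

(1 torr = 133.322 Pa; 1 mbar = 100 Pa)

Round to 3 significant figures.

889 mbar × 100 = 88900 Pa
1180 torr × 133.322 = 157320 Pa
9.00×10⁴ Pa (already Pa)
Sum: 88900 + 157320 + 90000 = 336220 Pa
In kPa: 336220 / 1000 = 336.22 kPa

336 kPa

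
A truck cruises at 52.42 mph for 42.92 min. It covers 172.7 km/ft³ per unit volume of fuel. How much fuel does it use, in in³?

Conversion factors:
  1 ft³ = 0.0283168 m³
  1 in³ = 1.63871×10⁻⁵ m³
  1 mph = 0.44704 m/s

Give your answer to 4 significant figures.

52.42 mph → 23.4338 m/s
42.92 min → 2575.2 s
d = v × t = 23.4338 × 2575.2 = 60346.7 m
172.7 km/ft³ → 6.09885×10⁶ m/m³
V = d / (distance per unit fuel) = 60346.7 / 6.09885×10⁶ = 0.00989477 m³
In in³: 0.00989477 / 1.63871×10⁻⁵ = 603.815 in³

603.8 in³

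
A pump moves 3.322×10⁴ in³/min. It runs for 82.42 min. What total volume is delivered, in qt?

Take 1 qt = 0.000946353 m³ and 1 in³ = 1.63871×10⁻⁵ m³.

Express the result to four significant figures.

3.322×10⁴ in³/min → 0.00907299 m³/s
82.42 min → 4945.2 s
V = Q × t = 0.00907299 × 4945.2 = 44.8678 m³
In qt: 44.8678 / 0.000946353 = 47411.3 qt

4.741×10⁴ qt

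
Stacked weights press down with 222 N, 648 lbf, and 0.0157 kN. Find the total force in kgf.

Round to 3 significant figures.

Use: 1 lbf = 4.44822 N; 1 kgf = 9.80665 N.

222 N (already N)
648 lbf × 4.44822 = 2882.45 N
0.0157 kN × 1000 = 15.7 N
Sum: 222 + 2882.45 + 15.7 = 3120.15 N
In kgf: 3120.15 / 9.80665 = 318.167 kgf

318 kgf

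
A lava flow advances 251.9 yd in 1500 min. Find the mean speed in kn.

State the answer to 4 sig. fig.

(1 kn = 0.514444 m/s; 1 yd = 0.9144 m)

0.004975 kn

251.9 yd × 0.9144 = 230.337 m
1500 min × 60 = 90000 s
v = d / t = 230.337 m / 90000 s = 0.0025593 m/s
0.0025593 m/s ÷ (0.514444 m/s/kn) = 0.00497489 kn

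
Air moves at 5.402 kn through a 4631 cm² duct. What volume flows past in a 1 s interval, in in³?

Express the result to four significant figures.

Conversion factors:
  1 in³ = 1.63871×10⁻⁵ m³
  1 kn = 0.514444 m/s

5.402 kn × 0.514444 → 2.77903 m/s
4631 cm² × 0.0001 → 0.4631 m²
V = v × A × t = 2.77903 m/s × 0.4631 m² × 1 s = 1.28697 m³
1.28697 m³ ÷ (1.63871×10⁻⁵ m³/in³) = 78535.6 in³

7.854×10⁴ in³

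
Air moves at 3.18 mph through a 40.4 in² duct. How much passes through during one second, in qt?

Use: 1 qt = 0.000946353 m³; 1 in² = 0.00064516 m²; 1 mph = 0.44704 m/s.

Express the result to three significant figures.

39.2 qt

3.18 mph × 0.44704 = 1.42159 m/s
40.4 in² × 0.00064516 = 0.0260645 m²
V = v × A × t = 1.42159 m/s × 0.0260645 m² × 1 s = 0.037053 m³
0.037053 m³ ÷ (0.000946353 m³/qt) = 39.1535 qt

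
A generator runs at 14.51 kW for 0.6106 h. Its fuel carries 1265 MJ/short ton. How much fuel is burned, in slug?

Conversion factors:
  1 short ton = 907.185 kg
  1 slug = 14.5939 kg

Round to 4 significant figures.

1.567 slug

14.51 kW → 14510 W
0.6106 h → 2198.16 s
E = P × t = 14510 × 2198.16 = 3.18953×10⁷ J
1265 MJ/short ton → 1.39442×10⁶ J/kg
m = E / e_s = 3.18953×10⁷ / 1.39442×10⁶ = 22.8735 kg
In slug: 22.8735 / 14.5939 = 1.56733 slug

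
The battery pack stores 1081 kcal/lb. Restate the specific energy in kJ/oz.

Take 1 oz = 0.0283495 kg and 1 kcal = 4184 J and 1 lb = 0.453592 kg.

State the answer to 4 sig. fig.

1081 kcal/lb × 4184 J/kcal ÷ 0.453592 kg/lb = 9.9713×10⁶ J/kg
9.9713×10⁶ J/kg ÷ 1000 J/kJ × 0.0283495 kg/oz = 282.681 kJ/oz

282.7 kJ/oz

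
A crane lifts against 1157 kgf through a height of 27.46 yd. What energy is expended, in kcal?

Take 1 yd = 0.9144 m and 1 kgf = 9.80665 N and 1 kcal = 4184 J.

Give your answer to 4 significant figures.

68.09 kcal

1157 kgf × 9.80665 → 11346.3 N
27.46 yd × 0.9144 → 25.1094 m
W = F × d = 11346.3 N × 25.1094 m = 284899 J
284899 J ÷ (4184 J/kcal) = 68.0925 kcal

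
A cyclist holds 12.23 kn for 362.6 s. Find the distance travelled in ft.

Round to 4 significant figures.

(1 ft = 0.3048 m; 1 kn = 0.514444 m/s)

7485 ft

12.23 kn × 0.514444 = 6.29165 m/s
d = v × t = 6.29165 m/s × 362.6 s = 2281.35 m
2281.35 m ÷ (0.3048 m/ft) = 7484.74 ft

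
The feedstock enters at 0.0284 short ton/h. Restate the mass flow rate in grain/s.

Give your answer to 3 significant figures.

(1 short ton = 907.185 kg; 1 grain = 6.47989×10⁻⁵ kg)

110 grain/s

0.0284 short ton/h × 907.185 kg/short ton ÷ 3600 s/h = 0.00715668 kg/s
0.00715668 kg/s ÷ 6.47989×10⁻⁵ kg/grain = 110.444 grain/s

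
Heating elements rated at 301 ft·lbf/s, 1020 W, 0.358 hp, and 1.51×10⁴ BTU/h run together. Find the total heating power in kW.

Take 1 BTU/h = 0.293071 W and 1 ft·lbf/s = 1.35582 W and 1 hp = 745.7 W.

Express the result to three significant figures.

6.12 kW

301 ft·lbf/s × 1.35582 = 408.102 W
1020 W (already W)
0.358 hp × 745.7 = 266.961 W
1.51×10⁴ BTU/h × 0.293071 = 4425.37 W
Total: 408.102 + 1020 + 266.961 + 4425.37 = 6120.43 W
In kW: 6120.43 / 1000 = 6.12043 kW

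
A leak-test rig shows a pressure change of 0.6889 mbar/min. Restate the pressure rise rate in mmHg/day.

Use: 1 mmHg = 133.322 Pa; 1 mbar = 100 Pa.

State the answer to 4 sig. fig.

0.6889 mbar/min × 100 Pa/mbar ÷ 60 s/min = 1.14817 Pa/s
1.14817 Pa/s ÷ 133.322 Pa/mmHg × 86400 s/day = 744.077 mmHg/day

744.1 mmHg/day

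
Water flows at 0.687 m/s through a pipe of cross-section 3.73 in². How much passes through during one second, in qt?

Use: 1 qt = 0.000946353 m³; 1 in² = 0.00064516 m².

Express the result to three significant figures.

3.73 in² × 0.00064516 = 0.00240645 m²
V = v × A × t = 0.687 m/s × 0.00240645 m² × 1 s = 0.00165323 m³
0.00165323 m³ ÷ (0.000946353 m³/qt) = 1.74695 qt

1.75 qt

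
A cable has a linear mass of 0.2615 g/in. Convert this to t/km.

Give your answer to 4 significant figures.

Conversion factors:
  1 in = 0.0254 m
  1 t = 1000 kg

0.2615 g/in × 0.001 kg/g ÷ 0.0254 m/in = 0.0102953 kg/m
0.0102953 kg/m ÷ 1000 kg/t × 1000 m/km = 0.0102953 t/km

0.01030 t/km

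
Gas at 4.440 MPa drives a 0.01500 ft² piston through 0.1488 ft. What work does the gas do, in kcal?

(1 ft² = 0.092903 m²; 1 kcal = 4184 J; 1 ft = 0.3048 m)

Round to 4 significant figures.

0.06707 kcal

4.440 MPa → 4.44×10⁶ Pa
0.01500 ft² → 0.00139354 m²
F = P × A = 4.44×10⁶ × 0.00139354 = 6187.32 N
0.1488 ft → 0.0453542 m
W = F × d = 6187.32 × 0.0453542 = 280.621 J
In kcal: 280.621 / 4184 = 0.06707 kcal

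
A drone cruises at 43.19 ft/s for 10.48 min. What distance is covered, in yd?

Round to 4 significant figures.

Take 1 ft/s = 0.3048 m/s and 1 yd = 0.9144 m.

43.19 ft/s × 0.3048 → 13.1643 m/s
10.48 min × 60 → 628.8 s
d = v × t = 13.1643 m/s × 628.8 s = 8277.71 m
8277.71 m ÷ (0.9144 m/yd) = 9052.61 yd

9053 yd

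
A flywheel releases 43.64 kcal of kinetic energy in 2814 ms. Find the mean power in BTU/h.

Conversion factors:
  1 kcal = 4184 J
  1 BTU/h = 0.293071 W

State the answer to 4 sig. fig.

2.214×10⁵ BTU/h

43.64 kcal × 4184 → 182590 J
2814 ms × 0.001 → 2.814 s
P = E / t = 182590 J / 2.814 s = 64886.3 W
64886.3 W ÷ (0.293071 W/BTU/h) = 221401 BTU/h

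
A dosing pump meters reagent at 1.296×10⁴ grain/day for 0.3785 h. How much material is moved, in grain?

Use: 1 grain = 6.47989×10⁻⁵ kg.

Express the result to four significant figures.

204.4 grain

1.296×10⁴ grain/day → 9.71983×10⁻⁶ kg/s
0.3785 h → 1362.6 s
m = ṁ × t = 9.71983×10⁻⁶ × 1362.6 = 0.0132442 kg
In grain: 0.0132442 / 6.47989×10⁻⁵ = 204.389 grain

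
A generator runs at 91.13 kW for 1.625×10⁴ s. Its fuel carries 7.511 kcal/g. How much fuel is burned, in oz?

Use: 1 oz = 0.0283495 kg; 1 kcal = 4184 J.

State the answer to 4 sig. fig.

91.13 kW → 91130 W
E = P × t = 91130 × 16250 = 1.48086×10⁹ J
7.511 kcal/g → 3.1426×10⁷ J/kg
m = E / e_s = 1.48086×10⁹ / 3.1426×10⁷ = 47.1221 kg
In oz: 47.1221 / 0.0283495 = 1662.18 oz

1662 oz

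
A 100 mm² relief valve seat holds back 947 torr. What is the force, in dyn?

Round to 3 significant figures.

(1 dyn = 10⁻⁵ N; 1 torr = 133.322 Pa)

1.26×10⁶ dyn

947 torr × 133.322 → 126256 Pa
100 mm² × 10⁻⁶ → 1×10⁻⁴ m²
F = P × A = 126256 Pa × 1×10⁻⁴ m² = 12.6256 N
12.6256 N ÷ (10⁻⁵ N/dyn) = 1.26256×10⁶ dyn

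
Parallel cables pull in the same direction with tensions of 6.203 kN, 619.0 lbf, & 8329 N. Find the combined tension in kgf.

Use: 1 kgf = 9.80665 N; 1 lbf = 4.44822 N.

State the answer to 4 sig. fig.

1763 kgf

6.203 kN × 1000 = 6203 N
619.0 lbf × 4.44822 = 2753.45 N
8329 N (already N)
Sum: 6203 + 2753.45 + 8329 = 17285.4 N
In kgf: 17285.4 / 9.80665 = 1762.62 kgf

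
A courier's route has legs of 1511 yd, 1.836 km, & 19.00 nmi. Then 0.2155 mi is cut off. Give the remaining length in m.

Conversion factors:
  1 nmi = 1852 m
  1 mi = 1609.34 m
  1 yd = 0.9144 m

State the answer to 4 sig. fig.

1511 yd × 0.9144 = 1381.66 m
1.836 km × 1000 = 1836 m
19.00 nmi × 1852 = 35188 m
0.2155 mi × 1609.34 = 346.813 m
Result: 1381.66 + 1836 + 35188 − 346.813 = 38058.8 m

3.806×10⁴ m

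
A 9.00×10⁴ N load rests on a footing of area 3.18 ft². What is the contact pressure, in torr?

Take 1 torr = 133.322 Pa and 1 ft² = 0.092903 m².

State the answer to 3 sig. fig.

3.18 ft² × 0.092903 = 0.295432 m²
P = F / A = 90000 N / 0.295432 m² = 304639 Pa
304639 Pa ÷ (133.322 Pa/torr) = 2284.99 torr

2280 torr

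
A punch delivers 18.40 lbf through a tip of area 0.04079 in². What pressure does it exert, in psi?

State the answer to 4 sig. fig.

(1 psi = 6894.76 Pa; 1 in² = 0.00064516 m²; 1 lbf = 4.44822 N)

451.1 psi

18.40 lbf × 4.44822 → 81.8472 N
0.04079 in² × 0.00064516 → 2.63161×10⁻⁵ m²
P = F / A = 81.8472 N / 2.63161×10⁻⁵ m² = 3.11016×10⁶ Pa
3.11016×10⁶ Pa ÷ (6894.76 Pa/psi) = 451.09 psi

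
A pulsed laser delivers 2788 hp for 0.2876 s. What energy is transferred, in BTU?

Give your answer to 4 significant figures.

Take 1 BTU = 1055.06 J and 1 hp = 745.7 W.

2788 hp × 745.7 → 2.07901×10⁶ W
E = P × t = 2.07901×10⁶ W × 0.2876 s = 597923 J
597923 J ÷ (1055.06 J/BTU) = 566.719 BTU

566.7 BTU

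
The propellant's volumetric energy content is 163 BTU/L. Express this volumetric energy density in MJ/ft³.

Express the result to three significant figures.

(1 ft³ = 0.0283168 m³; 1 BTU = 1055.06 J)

4.87 MJ/ft³

163 BTU/L × 1055.06 J/BTU ÷ 0.001 m³/L = 1.71975×10⁸ J/m³
1.71975×10⁸ J/m³ ÷ 1000000 J/MJ × 0.0283168 m³/ft³ = 4.86978 MJ/ft³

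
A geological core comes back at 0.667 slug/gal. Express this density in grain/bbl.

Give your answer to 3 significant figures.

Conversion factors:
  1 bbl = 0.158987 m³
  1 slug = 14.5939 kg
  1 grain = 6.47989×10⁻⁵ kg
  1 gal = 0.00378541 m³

0.667 slug/gal × 14.5939 kg/slug ÷ 0.00378541 m³/gal = 2571.49 kg/m³
2571.49 kg/m³ ÷ 6.47989×10⁻⁵ kg/grain × 0.158987 m³/bbl = 6.30927×10⁶ grain/bbl

6.31×10⁶ grain/bbl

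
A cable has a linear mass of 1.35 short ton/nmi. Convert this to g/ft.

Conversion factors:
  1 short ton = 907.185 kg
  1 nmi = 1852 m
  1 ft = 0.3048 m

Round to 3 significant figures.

1.35 short ton/nmi × 907.185 kg/short ton ÷ 1852 m/nmi = 0.661285 kg/m
0.661285 kg/m ÷ 0.001 kg/g × 0.3048 m/ft = 201.56 g/ft

202 g/ft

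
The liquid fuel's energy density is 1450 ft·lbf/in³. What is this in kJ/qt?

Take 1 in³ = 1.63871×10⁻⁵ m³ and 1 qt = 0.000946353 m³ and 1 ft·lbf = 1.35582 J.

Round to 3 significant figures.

1450 ft·lbf/in³ × 1.35582 J/ft·lbf ÷ 1.63871×10⁻⁵ m³/in³ = 1.19969×10⁸ J/m³
1.19969×10⁸ J/m³ ÷ 1000 J/kJ × 0.000946353 m³/qt = 113.533 kJ/qt

114 kJ/qt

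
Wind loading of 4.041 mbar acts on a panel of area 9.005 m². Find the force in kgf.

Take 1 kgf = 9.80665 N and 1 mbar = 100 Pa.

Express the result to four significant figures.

371.1 kgf

4.041 mbar × 100 → 404.1 Pa
F = P × A = 404.1 Pa × 9.005 m² = 3638.92 N
3638.92 N ÷ (9.80665 N/kgf) = 371.067 kgf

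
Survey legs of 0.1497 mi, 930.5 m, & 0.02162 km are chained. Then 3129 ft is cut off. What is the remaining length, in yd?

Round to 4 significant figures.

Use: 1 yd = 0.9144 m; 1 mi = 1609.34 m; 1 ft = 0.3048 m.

261.7 yd

0.1497 mi × 1609.34 → 240.918 m
930.5 m (already m)
0.02162 km × 1000 → 21.62 m
3129 ft × 0.3048 → 953.719 m
Sum: 240.918 + 930.5 + 21.62 − 953.719 = 239.319 m
In yd: 239.319 / 0.9144 = 261.722 yd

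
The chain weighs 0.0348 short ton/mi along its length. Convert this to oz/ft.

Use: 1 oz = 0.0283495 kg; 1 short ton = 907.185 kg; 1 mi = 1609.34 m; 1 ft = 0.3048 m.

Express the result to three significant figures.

0.0348 short ton/mi × 907.185 kg/short ton ÷ 1609.34 m/mi = 0.0196168 kg/m
0.0196168 kg/m ÷ 0.0283495 kg/oz × 0.3048 m/ft = 0.21091 oz/ft

0.211 oz/ft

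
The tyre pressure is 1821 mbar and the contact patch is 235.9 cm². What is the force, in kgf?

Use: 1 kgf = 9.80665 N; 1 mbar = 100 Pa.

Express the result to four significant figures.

1821 mbar × 100 → 182100 Pa
235.9 cm² × 0.0001 → 0.02359 m²
F = P × A = 182100 Pa × 0.02359 m² = 4295.74 N
4295.74 N ÷ (9.80665 N/kgf) = 438.044 kgf

438.0 kgf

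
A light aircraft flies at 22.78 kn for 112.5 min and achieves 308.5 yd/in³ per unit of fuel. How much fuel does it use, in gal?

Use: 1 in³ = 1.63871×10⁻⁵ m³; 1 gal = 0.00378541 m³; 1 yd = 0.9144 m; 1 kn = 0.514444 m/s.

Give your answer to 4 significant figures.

22.78 kn → 11.719 m/s
112.5 min → 6750 s
d = v × t = 11.719 × 6750 = 79103.2 m
308.5 yd/in³ → 1.72143×10⁷ m/m³
V = d / (distance per unit fuel) = 79103.2 / 1.72143×10⁷ = 0.0045952 m³
In gal: 0.0045952 / 0.00378541 = 1.21392 gal

1.214 gal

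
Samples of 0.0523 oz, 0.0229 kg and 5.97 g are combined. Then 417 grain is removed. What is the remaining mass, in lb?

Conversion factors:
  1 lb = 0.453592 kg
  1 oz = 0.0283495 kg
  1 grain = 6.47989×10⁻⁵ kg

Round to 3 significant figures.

0.00734 lb

0.0523 oz × 0.0283495 → 0.00148268 kg
0.0229 kg (already kg)
5.97 g × 0.001 → 0.00597 kg
417 grain × 6.47989×10⁻⁵ → 0.0270211 kg
Result: 0.00148268 + 0.0229 + 0.00597 − 0.0270211 = 0.00333158 kg
In lb: 0.00333158 / 0.453592 = 0.00734488 lb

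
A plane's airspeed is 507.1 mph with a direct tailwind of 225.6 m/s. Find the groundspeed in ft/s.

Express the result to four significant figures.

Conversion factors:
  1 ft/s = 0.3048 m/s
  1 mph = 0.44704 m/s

1484 ft/s

507.1 mph × 0.44704 → 226.694 m/s
225.6 m/s (already m/s)
Total: 226.694 + 225.6 = 452.294 m/s
In ft/s: 452.294 / 0.3048 = 1483.9 ft/s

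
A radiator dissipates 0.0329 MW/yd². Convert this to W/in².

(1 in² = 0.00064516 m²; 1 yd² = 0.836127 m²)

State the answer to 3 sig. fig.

0.0329 MW/yd² × 1000000 W/MW ÷ 0.836127 m²/yd² = 39348.1 W/m²
39348.1 W/m² × 0.00064516 m²/in² = 25.3858 W/in²

25.4 W/in²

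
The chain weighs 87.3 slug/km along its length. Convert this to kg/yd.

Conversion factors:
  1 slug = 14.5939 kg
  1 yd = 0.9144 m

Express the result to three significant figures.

87.3 slug/km × 14.5939 kg/slug ÷ 1000 m/km = 1.27405 kg/m
1.27405 kg/m × 0.9144 m/yd = 1.16499 kg/yd

1.16 kg/yd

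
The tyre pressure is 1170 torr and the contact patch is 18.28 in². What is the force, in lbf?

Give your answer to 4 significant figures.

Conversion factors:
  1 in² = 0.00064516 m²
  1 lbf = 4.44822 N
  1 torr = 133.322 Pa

413.6 lbf

1170 torr × 133.322 = 155987 Pa
18.28 in² × 0.00064516 = 0.0117935 m²
F = P × A = 155987 Pa × 0.0117935 m² = 1839.63 N
1839.63 N ÷ (4.44822 N/lbf) = 413.565 lbf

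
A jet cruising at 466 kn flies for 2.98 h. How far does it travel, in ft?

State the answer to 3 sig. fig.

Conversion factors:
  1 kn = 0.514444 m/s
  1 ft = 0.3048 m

466 kn × 0.514444 → 239.731 m/s
2.98 h × 3600 → 10728 s
d = v × t = 239.731 m/s × 10728 s = 2.57183×10⁶ m
2.57183×10⁶ m ÷ (0.3048 m/ft) = 8.43776×10⁶ ft

8.44×10⁶ ft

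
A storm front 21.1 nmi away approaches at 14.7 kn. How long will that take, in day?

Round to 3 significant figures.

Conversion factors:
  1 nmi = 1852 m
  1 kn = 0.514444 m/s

21.1 nmi × 1852 → 39077.2 m
14.7 kn × 0.514444 → 7.56233 m/s
t = d / v = 39077.2 m / 7.56233 m/s = 5167.35 s
5167.35 s ÷ (86400 s/day) = 0.0598073 day

0.0598 day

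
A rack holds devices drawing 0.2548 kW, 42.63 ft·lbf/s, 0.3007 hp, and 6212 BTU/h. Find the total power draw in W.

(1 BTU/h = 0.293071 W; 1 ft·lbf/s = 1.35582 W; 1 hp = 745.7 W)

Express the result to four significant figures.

0.2548 kW × 1000 → 254.8 W
42.63 ft·lbf/s × 1.35582 → 57.7986 W
0.3007 hp × 745.7 → 224.232 W
6212 BTU/h × 0.293071 → 1820.56 W
Combined: 254.8 + 57.7986 + 224.232 + 1820.56 = 2357.39 W

2357 W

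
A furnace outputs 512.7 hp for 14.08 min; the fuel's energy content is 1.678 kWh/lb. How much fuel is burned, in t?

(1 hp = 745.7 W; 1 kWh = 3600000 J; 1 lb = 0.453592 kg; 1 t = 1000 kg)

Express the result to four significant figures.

512.7 hp → 382320 W
14.08 min → 844.8 s
E = P × t = 382320 × 844.8 = 3.22984×10⁸ J
1.678 kWh/lb → 1.33177×10⁷ J/kg
m = E / e_s = 3.22984×10⁸ / 1.33177×10⁷ = 24.2522 kg
In t: 24.2522 / 1000 = 0.0242522 t

0.02425 t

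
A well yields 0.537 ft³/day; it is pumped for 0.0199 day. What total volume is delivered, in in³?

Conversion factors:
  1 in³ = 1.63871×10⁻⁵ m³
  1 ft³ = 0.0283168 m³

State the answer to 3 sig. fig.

18.5 in³

0.537 ft³/day → 1.75997×10⁻⁷ m³/s
0.0199 day → 1719.36 s
V = Q × t = 1.75997×10⁻⁷ × 1719.36 = 3.02602×10⁻⁴ m³
In in³: 3.02602×10⁻⁴ / 1.63871×10⁻⁵ = 18.4659 in³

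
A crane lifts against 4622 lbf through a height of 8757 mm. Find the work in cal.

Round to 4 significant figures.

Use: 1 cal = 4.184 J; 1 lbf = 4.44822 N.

4.303×10⁴ cal

4622 lbf × 4.44822 = 20559.7 N
8757 mm × 0.001 = 8.757 m
W = F × d = 20559.7 N × 8.757 m = 180041 J
180041 J ÷ (4.184 J/cal) = 43030.8 cal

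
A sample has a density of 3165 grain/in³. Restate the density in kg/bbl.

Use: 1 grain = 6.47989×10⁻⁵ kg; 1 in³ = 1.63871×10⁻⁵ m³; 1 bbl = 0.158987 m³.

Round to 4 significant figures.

3165 grain/in³ × 6.47989×10⁻⁵ kg/grain ÷ 1.63871×10⁻⁵ m³/in³ = 12515.2 kg/m³
12515.2 kg/m³ × 0.158987 m³/bbl = 1989.75 kg/bbl

1990 kg/bbl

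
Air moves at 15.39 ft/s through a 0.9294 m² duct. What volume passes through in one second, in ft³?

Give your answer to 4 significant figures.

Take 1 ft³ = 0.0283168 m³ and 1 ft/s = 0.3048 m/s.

15.39 ft/s × 0.3048 → 4.69087 m/s
V = v × A × t = 4.69087 m/s × 0.9294 m² × 1 s = 4.35969 m³
4.35969 m³ ÷ (0.0283168 m³/ft³) = 153.961 ft³

154.0 ft³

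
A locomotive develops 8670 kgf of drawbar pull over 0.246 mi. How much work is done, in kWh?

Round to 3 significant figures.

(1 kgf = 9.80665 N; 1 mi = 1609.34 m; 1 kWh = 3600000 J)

9.35 kWh

8670 kgf × 9.80665 = 85023.7 N
0.246 mi × 1609.34 = 395.898 m
W = F × d = 85023.7 N × 395.898 m = 3.36607×10⁷ J
3.36607×10⁷ J ÷ (3600000 J/kWh) = 9.35019 kWh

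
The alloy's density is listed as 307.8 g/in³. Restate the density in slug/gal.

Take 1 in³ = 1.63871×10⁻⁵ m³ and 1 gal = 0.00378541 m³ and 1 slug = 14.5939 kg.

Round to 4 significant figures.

307.8 g/in³ × 0.001 kg/g ÷ 1.63871×10⁻⁵ m³/in³ = 18783.1 kg/m³
18783.1 kg/m³ ÷ 14.5939 kg/slug × 0.00378541 m³/gal = 4.87202 slug/gal

4.872 slug/gal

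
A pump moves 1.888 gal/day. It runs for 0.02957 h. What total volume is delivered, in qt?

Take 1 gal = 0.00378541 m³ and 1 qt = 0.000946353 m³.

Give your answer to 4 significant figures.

0.009305 qt

1.888 gal/day → 8.27182×10⁻⁸ m³/s
0.02957 h → 106.452 s
V = Q × t = 8.27182×10⁻⁸ × 106.452 = 8.80552×10⁻⁶ m³
In qt: 8.80552×10⁻⁶ / 0.000946353 = 0.00930469 qt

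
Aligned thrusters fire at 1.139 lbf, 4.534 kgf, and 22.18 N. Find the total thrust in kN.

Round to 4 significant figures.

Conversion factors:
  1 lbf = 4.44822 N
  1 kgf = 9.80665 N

0.07171 kN

1.139 lbf × 4.44822 = 5.06652 N
4.534 kgf × 9.80665 = 44.4634 N
22.18 N (already N)
Sum: 5.06652 + 44.4634 + 22.18 = 71.7099 N
In kN: 71.7099 / 1000 = 0.0717099 kN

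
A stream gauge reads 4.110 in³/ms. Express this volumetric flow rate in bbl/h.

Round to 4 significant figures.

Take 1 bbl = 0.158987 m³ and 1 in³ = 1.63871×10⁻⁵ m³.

4.110 in³/ms × 1.63871×10⁻⁵ m³/in³ ÷ 0.001 s/ms = 0.067351 m³/s
0.067351 m³/s ÷ 0.158987 m³/bbl × 3600 s/h = 1525.05 bbl/h

1525 bbl/h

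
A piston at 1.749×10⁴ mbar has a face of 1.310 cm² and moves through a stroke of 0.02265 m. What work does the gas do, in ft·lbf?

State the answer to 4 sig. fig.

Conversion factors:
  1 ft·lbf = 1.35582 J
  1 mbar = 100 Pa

3.828 ft·lbf

1.749×10⁴ mbar → 1.749×10⁶ Pa
1.310 cm² → 1.31×10⁻⁴ m²
F = P × A = 1.749×10⁶ × 1.31×10⁻⁴ = 229.119 N
W = F × d = 229.119 × 0.02265 = 5.18955 J
In ft·lbf: 5.18955 / 1.35582 = 3.82761 ft·lbf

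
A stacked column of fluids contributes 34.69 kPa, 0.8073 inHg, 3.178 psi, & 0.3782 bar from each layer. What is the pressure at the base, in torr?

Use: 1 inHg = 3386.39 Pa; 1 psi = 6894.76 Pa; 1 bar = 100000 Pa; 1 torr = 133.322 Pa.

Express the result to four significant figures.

34.69 kPa × 1000 → 34690 Pa
0.8073 inHg × 3386.39 → 2733.83 Pa
3.178 psi × 6894.76 → 21911.5 Pa
0.3782 bar × 100000 → 37820 Pa
Combined: 34690 + 2733.83 + 21911.5 + 37820 = 97155.3 Pa
In torr: 97155.3 / 133.322 = 728.727 torr

728.7 torr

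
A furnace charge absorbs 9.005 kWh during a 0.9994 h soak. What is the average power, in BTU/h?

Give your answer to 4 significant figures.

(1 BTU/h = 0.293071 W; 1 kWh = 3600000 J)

3.074×10⁴ BTU/h

9.005 kWh × 3600000 = 3.2418×10⁷ J
0.9994 h × 3600 = 3597.84 s
P = E / t = 3.2418×10⁷ J / 3597.84 s = 9010.41 W
9010.41 W ÷ (0.293071 W/BTU/h) = 30744.8 BTU/h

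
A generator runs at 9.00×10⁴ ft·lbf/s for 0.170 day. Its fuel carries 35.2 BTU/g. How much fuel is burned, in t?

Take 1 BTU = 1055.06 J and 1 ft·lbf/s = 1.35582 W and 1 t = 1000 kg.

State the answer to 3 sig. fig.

9.00×10⁴ ft·lbf/s → 122024 W
0.170 day → 14688 s
E = P × t = 122024 × 14688 = 1.79229×10⁹ J
35.2 BTU/g → 3.71381×10⁷ J/kg
m = E / e_s = 1.79229×10⁹ / 3.71381×10⁷ = 48.2601 kg
In t: 48.2601 / 1000 = 0.0482601 t

0.0483 t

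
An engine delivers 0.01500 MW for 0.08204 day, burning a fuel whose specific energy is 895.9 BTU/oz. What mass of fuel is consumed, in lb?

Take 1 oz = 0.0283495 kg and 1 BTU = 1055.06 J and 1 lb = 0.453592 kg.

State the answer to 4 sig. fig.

7.030 lb

0.01500 MW → 15000 W
0.08204 day → 7088.26 s
E = P × t = 15000 × 7088.26 = 1.06324×10⁸ J
895.9 BTU/oz → 3.3342×10⁷ J/kg
m = E / e_s = 1.06324×10⁸ / 3.3342×10⁷ = 3.18889 kg
In lb: 3.18889 / 0.453592 = 7.0303 lb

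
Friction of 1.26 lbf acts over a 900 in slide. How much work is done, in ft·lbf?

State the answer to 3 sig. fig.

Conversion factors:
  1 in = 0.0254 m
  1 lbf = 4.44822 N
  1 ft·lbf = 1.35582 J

94.5 ft·lbf

1.26 lbf × 4.44822 → 5.60476 N
900 in × 0.0254 → 22.86 m
W = F × d = 5.60476 N × 22.86 m = 128.125 J
128.125 J ÷ (1.35582 J/ft·lbf) = 94.5 ft·lbf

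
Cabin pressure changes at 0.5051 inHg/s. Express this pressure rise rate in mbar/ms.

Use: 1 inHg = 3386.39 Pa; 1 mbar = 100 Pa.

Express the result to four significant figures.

0.01710 mbar/ms

0.5051 inHg/s × 3386.39 Pa/inHg = 1710.47 Pa/s
1710.47 Pa/s ÷ 100 Pa/mbar × 0.001 s/ms = 0.0171047 mbar/ms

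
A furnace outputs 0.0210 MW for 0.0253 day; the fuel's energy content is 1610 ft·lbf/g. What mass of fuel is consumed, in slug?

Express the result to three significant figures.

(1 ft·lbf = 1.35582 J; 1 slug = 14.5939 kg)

0.0210 MW → 21000 W
0.0253 day → 2185.92 s
E = P × t = 21000 × 2185.92 = 4.59043×10⁷ J
1610 ft·lbf/g → 2.18287×10⁶ J/kg
m = E / e_s = 4.59043×10⁷ / 2.18287×10⁶ = 21.0293 kg
In slug: 21.0293 / 14.5939 = 1.44097 slug

1.44 slug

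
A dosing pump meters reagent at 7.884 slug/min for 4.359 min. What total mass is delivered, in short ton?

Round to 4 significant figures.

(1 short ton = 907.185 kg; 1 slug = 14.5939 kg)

7.884 slug/min → 1.91764 kg/s
4.359 min → 261.54 s
m = ṁ × t = 1.91764 × 261.54 = 501.54 kg
In short ton: 501.54 / 907.185 = 0.552853 short ton

0.5529 short ton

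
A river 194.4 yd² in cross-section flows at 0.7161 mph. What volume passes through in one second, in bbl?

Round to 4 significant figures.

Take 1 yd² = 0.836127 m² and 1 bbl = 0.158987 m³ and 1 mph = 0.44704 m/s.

0.7161 mph × 0.44704 = 0.320125 m/s
194.4 yd² × 0.836127 = 162.543 m²
V = v × A × t = 0.320125 m/s × 162.543 m² × 1 s = 52.0341 m³
52.0341 m³ ÷ (0.158987 m³/bbl) = 327.285 bbl

327.3 bbl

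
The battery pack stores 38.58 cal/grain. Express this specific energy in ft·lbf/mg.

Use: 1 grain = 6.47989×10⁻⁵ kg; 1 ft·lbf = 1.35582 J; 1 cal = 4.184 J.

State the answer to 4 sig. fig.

1.837 ft·lbf/mg

38.58 cal/grain × 4.184 J/cal ÷ 6.47989×10⁻⁵ kg/grain = 2.49107×10⁶ J/kg
2.49107×10⁶ J/kg ÷ 1.35582 J/ft·lbf × 10⁻⁶ kg/mg = 1.83732 ft·lbf/mg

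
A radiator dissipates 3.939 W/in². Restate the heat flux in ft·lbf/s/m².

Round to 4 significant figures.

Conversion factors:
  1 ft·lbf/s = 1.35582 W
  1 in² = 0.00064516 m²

3.939 W/in² ÷ 0.00064516 m²/in² = 6105.46 W/m²
6105.46 W/m² ÷ 1.35582 W/ft·lbf/s = 4503.15 ft·lbf/s/m²

4503 ft·lbf/s/m²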